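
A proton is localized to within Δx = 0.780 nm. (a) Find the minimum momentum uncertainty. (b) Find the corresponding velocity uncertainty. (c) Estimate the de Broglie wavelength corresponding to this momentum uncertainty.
(a) Δp_min = 6.760 × 10^-26 kg·m/s
(b) Δv_min = 40.416 m/s
(c) λ_dB = 9.802 nm

Step-by-step:

(a) From the uncertainty principle:
Δp_min = ℏ/(2Δx) = (1.055e-34 J·s)/(2 × 7.800e-10 m) = 6.760e-26 kg·m/s

(b) The velocity uncertainty:
Δv = Δp/m = (6.760e-26 kg·m/s)/(1.673e-27 kg) = 4.042e+01 m/s = 40.416 m/s

(c) The de Broglie wavelength for this momentum:
λ = h/p = (6.626e-34 J·s)/(6.760e-26 kg·m/s) = 9.802e-09 m = 9.802 nm

Note: The de Broglie wavelength is comparable to the localization size, as expected from wave-particle duality.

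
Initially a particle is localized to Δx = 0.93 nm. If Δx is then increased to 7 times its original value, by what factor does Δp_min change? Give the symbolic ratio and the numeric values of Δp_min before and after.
Original Δp_min = 5.670 × 10^-26 kg·m/s; new Δp'_min = 8.100 × 10^-27 kg·m/s; ratio Δp'_min/Δp_min = 1/7.

From the uncertainty principle ΔxΔp ≥ ℏ/2, the minimum momentum uncertainty is Δp_min = ℏ/(2Δx).

Original (Δx = 0.93 nm = 9.300e-10 m):
Δp_min = (1.055e-34 J·s)/(2 × 9.300e-10 m) = 5.670e-26 kg·m/s

When Δx → 7Δx:
Δp'_min = ℏ/(2 × 7Δx) = (1/7) × ℏ/(2Δx) = (1/7) × Δp_min
Δp'_min = 1/7 × 5.670e-26 kg·m/s = 8.100e-27 kg·m/s

Since Δp_min ∝ 1/Δx, when Δx is increased to 7 times its original value, Δp_min decreases to 1/7 of its original value.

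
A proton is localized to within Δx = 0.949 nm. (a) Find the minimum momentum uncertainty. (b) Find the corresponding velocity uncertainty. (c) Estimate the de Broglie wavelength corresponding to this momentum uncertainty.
(a) Δp_min = 5.556 × 10^-26 kg·m/s
(b) Δv_min = 33.219 m/s
(c) λ_dB = 11.925 nm

Step-by-step:

(a) From the uncertainty principle:
Δp_min = ℏ/(2Δx) = (1.055e-34 J·s)/(2 × 9.490e-10 m) = 5.556e-26 kg·m/s

(b) The velocity uncertainty:
Δv = Δp/m = (5.556e-26 kg·m/s)/(1.673e-27 kg) = 3.322e+01 m/s = 33.219 m/s

(c) The de Broglie wavelength for this momentum:
λ = h/p = (6.626e-34 J·s)/(5.556e-26 kg·m/s) = 1.193e-08 m = 11.925 nm

Note: The de Broglie wavelength is comparable to the localization size, as expected from wave-particle duality.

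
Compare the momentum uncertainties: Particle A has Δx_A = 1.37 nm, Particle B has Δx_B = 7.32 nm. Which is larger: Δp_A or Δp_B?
Particle A has the larger minimum momentum uncertainty, by a factor of 5.34.

For each particle, the minimum momentum uncertainty is Δp_min = ℏ/(2Δx):

Particle A: Δp_A = ℏ/(2×1.370e-09 m) = 3.849e-26 kg·m/s
Particle B: Δp_B = ℏ/(2×7.320e-09 m) = 7.203e-27 kg·m/s

Ratio: Δp_A/Δp_B = 5.34

Since Δp_min ∝ 1/Δx, the particle with smaller position uncertainty (A) has larger momentum uncertainty.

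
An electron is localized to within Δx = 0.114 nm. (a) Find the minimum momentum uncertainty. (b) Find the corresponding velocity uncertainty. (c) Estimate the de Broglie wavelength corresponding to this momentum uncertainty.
(a) Δp_min = 4.625 × 10^-25 kg·m/s
(b) Δv_min = 507.753 km/s
(c) λ_dB = 1.433 nm

Step-by-step:

(a) From the uncertainty principle:
Δp_min = ℏ/(2Δx) = (1.055e-34 J·s)/(2 × 1.140e-10 m) = 4.625e-25 kg·m/s

(b) The velocity uncertainty:
Δv = Δp/m = (4.625e-25 kg·m/s)/(9.109e-31 kg) = 5.078e+05 m/s = 507.753 km/s

(c) The de Broglie wavelength for this momentum:
λ = h/p = (6.626e-34 J·s)/(4.625e-25 kg·m/s) = 1.433e-09 m = 1.433 nm

Note: The de Broglie wavelength is comparable to the localization size, as expected from wave-particle duality.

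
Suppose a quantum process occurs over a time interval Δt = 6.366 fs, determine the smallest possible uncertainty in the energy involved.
51.697 meV

Using the energy-time uncertainty principle:
ΔEΔt ≥ ℏ/2

The minimum uncertainty in energy is:
ΔE_min = ℏ/(2Δt)
ΔE_min = (1.055e-34 J·s) / (2 × 6.366e-15 s)
ΔE_min = 8.283e-21 J = 51.697 meV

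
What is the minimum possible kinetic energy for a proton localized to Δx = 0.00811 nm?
78.870 meV

Localizing a particle requires giving it sufficient momentum uncertainty:

1. From uncertainty principle: Δp ≥ ℏ/(2Δx)
   Δp_min = (1.055e-34 J·s) / (2 × 8.110e-12 m)
   Δp_min = 6.502e-24 kg·m/s

2. This momentum uncertainty corresponds to kinetic energy:
   KE ≈ (Δp)²/(2m) = (6.502e-24)²/(2 × 1.673e-27 kg)
   KE = 1.264e-20 J = 78.870 meV

Tighter localization requires more energy.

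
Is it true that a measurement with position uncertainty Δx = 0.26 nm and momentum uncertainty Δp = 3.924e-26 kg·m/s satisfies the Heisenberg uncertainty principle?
No, it violates the uncertainty principle (impossible measurement).

Calculate the product ΔxΔp:
ΔxΔp = (2.600e-10 m) × (3.924e-26 kg·m/s)
ΔxΔp = 1.020e-35 J·s

Compare to the minimum allowed value ℏ/2:
ℏ/2 = 5.273e-35 J·s

Since ΔxΔp = 1.020e-35 J·s < 5.273e-35 J·s = ℏ/2,
the measurement violates the uncertainty principle.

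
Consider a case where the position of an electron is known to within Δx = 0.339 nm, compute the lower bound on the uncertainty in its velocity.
170.749 km/s

Using the Heisenberg uncertainty principle and Δp = mΔv:
ΔxΔp ≥ ℏ/2
Δx(mΔv) ≥ ℏ/2

The minimum uncertainty in velocity is:
Δv_min = ℏ/(2mΔx)
Δv_min = (1.055e-34 J·s) / (2 × 9.109e-31 kg × 3.390e-10 m)
Δv_min = 1.707e+05 m/s = 170.749 km/s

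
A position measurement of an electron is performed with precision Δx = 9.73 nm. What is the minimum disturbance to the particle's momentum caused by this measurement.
5.419 × 10^-27 kg·m/s

The uncertainty principle implies that measuring position disturbs momentum:
ΔxΔp ≥ ℏ/2

When we measure position with precision Δx, we necessarily introduce a momentum uncertainty:
Δp ≥ ℏ/(2Δx)
Δp_min = (1.055e-34 J·s) / (2 × 9.730e-09 m)
Δp_min = 5.419e-27 kg·m/s

The more precisely we measure position, the greater the momentum disturbance.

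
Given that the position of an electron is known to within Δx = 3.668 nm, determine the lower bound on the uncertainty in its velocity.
15.781 km/s

Using the Heisenberg uncertainty principle and Δp = mΔv:
ΔxΔp ≥ ℏ/2
Δx(mΔv) ≥ ℏ/2

The minimum uncertainty in velocity is:
Δv_min = ℏ/(2mΔx)
Δv_min = (1.055e-34 J·s) / (2 × 9.109e-31 kg × 3.668e-09 m)
Δv_min = 1.578e+04 m/s = 15.781 km/s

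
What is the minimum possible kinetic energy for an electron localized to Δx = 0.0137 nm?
50.748 eV

Localizing a particle requires giving it sufficient momentum uncertainty:

1. From uncertainty principle: Δp ≥ ℏ/(2Δx)
   Δp_min = (1.055e-34 J·s) / (2 × 1.370e-11 m)
   Δp_min = 3.849e-24 kg·m/s

2. This momentum uncertainty corresponds to kinetic energy:
   KE ≈ (Δp)²/(2m) = (3.849e-24)²/(2 × 9.109e-31 kg)
   KE = 8.131e-18 J = 50.748 eV

Tighter localization requires more energy.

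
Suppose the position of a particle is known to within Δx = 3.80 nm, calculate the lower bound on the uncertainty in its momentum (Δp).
1.388 × 10^-26 kg·m/s

Using the Heisenberg uncertainty principle:
ΔxΔp ≥ ℏ/2

The minimum uncertainty in momentum is:
Δp_min = ℏ/(2Δx)
Δp_min = (1.055e-34 J·s) / (2 × 3.800e-09 m)
Δp_min = 1.388e-26 kg·m/s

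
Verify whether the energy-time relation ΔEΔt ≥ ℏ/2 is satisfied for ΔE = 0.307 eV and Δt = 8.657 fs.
Yes, it satisfies the uncertainty relation.

Calculate the product ΔEΔt:
ΔE = 0.307 eV = 4.919e-20 J
ΔEΔt = (4.919e-20 J) × (8.657e-15 s)
ΔEΔt = 4.258e-34 J·s

Compare to the minimum allowed value ℏ/2:
ℏ/2 = 5.273e-35 J·s

Since ΔEΔt = 4.258e-34 J·s ≥ 5.273e-35 J·s = ℏ/2,
this satisfies the uncertainty relation.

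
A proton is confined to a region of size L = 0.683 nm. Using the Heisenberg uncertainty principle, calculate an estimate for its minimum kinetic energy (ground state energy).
11.120 μeV

Using the uncertainty principle to estimate ground state energy:

1. The position uncertainty is approximately the confinement size:
   Δx ≈ L = 6.830e-10 m

2. From ΔxΔp ≥ ℏ/2, the minimum momentum uncertainty is:
   Δp ≈ ℏ/(2L) = 7.720e-26 kg·m/s

3. The kinetic energy is approximately:
   KE ≈ (Δp)²/(2m) = (7.720e-26)²/(2 × 1.673e-27 kg)
   KE ≈ 1.782e-24 J = 11.120 μeV

This is an order-of-magnitude estimate of the ground state energy.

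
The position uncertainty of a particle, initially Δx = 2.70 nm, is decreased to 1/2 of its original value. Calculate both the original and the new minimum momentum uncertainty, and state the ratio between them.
Original Δp_min = 1.953 × 10^-26 kg·m/s; new Δp'_min = 3.906 × 10^-26 kg·m/s; ratio Δp'_min/Δp_min = 2.

From the uncertainty principle ΔxΔp ≥ ℏ/2, the minimum momentum uncertainty is Δp_min = ℏ/(2Δx).

Original (Δx = 2.70 nm = 2.700e-09 m):
Δp_min = (1.055e-34 J·s)/(2 × 2.700e-09 m) = 1.953e-26 kg·m/s

When Δx → (1/2)Δx:
Δp'_min = ℏ/(2 × (1/2)Δx) = 2 × ℏ/(2Δx) = 2 × Δp_min
Δp'_min = 2 × 1.953e-26 kg·m/s = 3.906e-26 kg·m/s

Since Δp_min ∝ 1/Δx, when Δx is decreased to 1/2 of its original value, Δp_min increases to 2 times its original value.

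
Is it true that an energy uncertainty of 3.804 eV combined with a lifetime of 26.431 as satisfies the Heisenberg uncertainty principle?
No, it violates the uncertainty relation.

Calculate the product ΔEΔt:
ΔE = 3.804 eV = 6.095e-19 J
ΔEΔt = (6.095e-19 J) × (2.643e-17 s)
ΔEΔt = 1.611e-35 J·s

Compare to the minimum allowed value ℏ/2:
ℏ/2 = 5.273e-35 J·s

Since ΔEΔt = 1.611e-35 J·s < 5.273e-35 J·s = ℏ/2,
this violates the uncertainty relation.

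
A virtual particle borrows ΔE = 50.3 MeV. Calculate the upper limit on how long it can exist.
6.543 ys

Using the energy-time uncertainty principle:
ΔEΔt ≥ ℏ/2

For a virtual particle borrowing energy ΔE, the maximum lifetime is:
Δt_max = ℏ/(2ΔE)

Converting energy:
ΔE = 50.3 MeV = 8.059e-12 J

Δt_max = (1.055e-34 J·s) / (2 × 8.059e-12 J)
Δt_max = 6.543e-24 s = 6.543 ys

Virtual particles with higher borrowed energy exist for shorter times.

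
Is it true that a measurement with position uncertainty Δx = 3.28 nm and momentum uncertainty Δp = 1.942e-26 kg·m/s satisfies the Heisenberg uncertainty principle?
Yes, it satisfies the uncertainty principle.

Calculate the product ΔxΔp:
ΔxΔp = (3.280e-09 m) × (1.942e-26 kg·m/s)
ΔxΔp = 6.370e-35 J·s

Compare to the minimum allowed value ℏ/2:
ℏ/2 = 5.273e-35 J·s

Since ΔxΔp = 6.370e-35 J·s ≥ 5.273e-35 J·s = ℏ/2,
the measurement satisfies the uncertainty principle.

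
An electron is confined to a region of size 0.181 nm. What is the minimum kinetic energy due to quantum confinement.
290.741 meV

Using the uncertainty principle:

1. Position uncertainty: Δx ≈ 1.810e-10 m
2. Minimum momentum uncertainty: Δp = ℏ/(2Δx) = 2.913e-25 kg·m/s
3. Minimum kinetic energy:
   KE = (Δp)²/(2m) = (2.913e-25)²/(2 × 9.109e-31 kg)
   KE = 4.658e-20 J = 290.741 meV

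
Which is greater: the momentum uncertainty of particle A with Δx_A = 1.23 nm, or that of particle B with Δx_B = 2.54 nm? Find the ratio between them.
Particle A has the larger minimum momentum uncertainty, by a factor of 2.07.

For each particle, the minimum momentum uncertainty is Δp_min = ℏ/(2Δx):

Particle A: Δp_A = ℏ/(2×1.230e-09 m) = 4.287e-26 kg·m/s
Particle B: Δp_B = ℏ/(2×2.540e-09 m) = 2.076e-26 kg·m/s

Ratio: Δp_A/Δp_B = 2.07

Since Δp_min ∝ 1/Δx, the particle with smaller position uncertainty (A) has larger momentum uncertainty.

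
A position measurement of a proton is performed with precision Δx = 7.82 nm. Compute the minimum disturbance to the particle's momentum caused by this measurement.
6.743 × 10^-27 kg·m/s

The uncertainty principle implies that measuring position disturbs momentum:
ΔxΔp ≥ ℏ/2

When we measure position with precision Δx, we necessarily introduce a momentum uncertainty:
Δp ≥ ℏ/(2Δx)
Δp_min = (1.055e-34 J·s) / (2 × 7.820e-09 m)
Δp_min = 6.743e-27 kg·m/s

The more precisely we measure position, the greater the momentum disturbance.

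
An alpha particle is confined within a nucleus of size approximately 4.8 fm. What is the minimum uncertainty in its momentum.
1.099 × 10^-20 kg·m/s

Using the Heisenberg uncertainty principle:
ΔxΔp ≥ ℏ/2

With Δx ≈ L = 4.800e-15 m (the confinement size):
Δp_min = ℏ/(2Δx)
Δp_min = (1.055e-34 J·s) / (2 × 4.800e-15 m)
Δp_min = 1.099e-20 kg·m/s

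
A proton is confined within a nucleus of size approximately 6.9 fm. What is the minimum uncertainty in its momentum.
7.642 × 10^-21 kg·m/s

Using the Heisenberg uncertainty principle:
ΔxΔp ≥ ℏ/2

With Δx ≈ L = 6.900e-15 m (the confinement size):
Δp_min = ℏ/(2Δx)
Δp_min = (1.055e-34 J·s) / (2 × 6.900e-15 m)
Δp_min = 7.642e-21 kg·m/s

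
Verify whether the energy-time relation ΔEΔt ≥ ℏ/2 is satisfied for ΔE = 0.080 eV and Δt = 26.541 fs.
Yes, it satisfies the uncertainty relation.

Calculate the product ΔEΔt:
ΔE = 0.080 eV = 1.282e-20 J
ΔEΔt = (1.282e-20 J) × (2.654e-14 s)
ΔEΔt = 3.402e-34 J·s

Compare to the minimum allowed value ℏ/2:
ℏ/2 = 5.273e-35 J·s

Since ΔEΔt = 3.402e-34 J·s ≥ 5.273e-35 J·s = ℏ/2,
this satisfies the uncertainty relation.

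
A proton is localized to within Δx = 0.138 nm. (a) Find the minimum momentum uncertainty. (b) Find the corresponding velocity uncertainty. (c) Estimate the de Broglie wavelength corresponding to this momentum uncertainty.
(a) Δp_min = 3.821 × 10^-25 kg·m/s
(b) Δv_min = 228.438 m/s
(c) λ_dB = 1.734 nm

Step-by-step:

(a) From the uncertainty principle:
Δp_min = ℏ/(2Δx) = (1.055e-34 J·s)/(2 × 1.380e-10 m) = 3.821e-25 kg·m/s

(b) The velocity uncertainty:
Δv = Δp/m = (3.821e-25 kg·m/s)/(1.673e-27 kg) = 2.284e+02 m/s = 228.438 m/s

(c) The de Broglie wavelength for this momentum:
λ = h/p = (6.626e-34 J·s)/(3.821e-25 kg·m/s) = 1.734e-09 m = 1.734 nm

Note: The de Broglie wavelength is comparable to the localization size, as expected from wave-particle duality.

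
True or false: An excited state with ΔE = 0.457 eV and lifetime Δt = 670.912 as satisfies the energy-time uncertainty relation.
No, it violates the uncertainty relation.

Calculate the product ΔEΔt:
ΔE = 0.457 eV = 7.322e-20 J
ΔEΔt = (7.322e-20 J) × (6.709e-16 s)
ΔEΔt = 4.912e-35 J·s

Compare to the minimum allowed value ℏ/2:
ℏ/2 = 5.273e-35 J·s

Since ΔEΔt = 4.912e-35 J·s < 5.273e-35 J·s = ℏ/2,
this violates the uncertainty relation.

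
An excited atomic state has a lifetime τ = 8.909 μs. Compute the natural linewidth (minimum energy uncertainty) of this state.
36.941 peV

Using the energy-time uncertainty principle:
ΔEΔt ≥ ℏ/2

The lifetime τ represents the time uncertainty Δt.
The natural linewidth (minimum energy uncertainty) is:

ΔE = ℏ/(2τ)
ΔE = (1.055e-34 J·s) / (2 × 8.909e-06 s)
ΔE = 5.919e-30 J = 36.941 peV

This natural linewidth limits the precision of spectroscopic measurements.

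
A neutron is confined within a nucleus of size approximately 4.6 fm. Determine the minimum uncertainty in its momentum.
1.146 × 10^-20 kg·m/s

Using the Heisenberg uncertainty principle:
ΔxΔp ≥ ℏ/2

With Δx ≈ L = 4.600e-15 m (the confinement size):
Δp_min = ℏ/(2Δx)
Δp_min = (1.055e-34 J·s) / (2 × 4.600e-15 m)
Δp_min = 1.146e-20 kg·m/s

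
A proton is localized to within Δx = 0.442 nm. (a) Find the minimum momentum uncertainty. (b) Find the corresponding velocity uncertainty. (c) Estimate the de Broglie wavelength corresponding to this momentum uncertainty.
(a) Δp_min = 1.193 × 10^-25 kg·m/s
(b) Δv_min = 71.322 m/s
(c) λ_dB = 5.554 nm

Step-by-step:

(a) From the uncertainty principle:
Δp_min = ℏ/(2Δx) = (1.055e-34 J·s)/(2 × 4.420e-10 m) = 1.193e-25 kg·m/s

(b) The velocity uncertainty:
Δv = Δp/m = (1.193e-25 kg·m/s)/(1.673e-27 kg) = 7.132e+01 m/s = 71.322 m/s

(c) The de Broglie wavelength for this momentum:
λ = h/p = (6.626e-34 J·s)/(1.193e-25 kg·m/s) = 5.554e-09 m = 5.554 nm

Note: The de Broglie wavelength is comparable to the localization size, as expected from wave-particle duality.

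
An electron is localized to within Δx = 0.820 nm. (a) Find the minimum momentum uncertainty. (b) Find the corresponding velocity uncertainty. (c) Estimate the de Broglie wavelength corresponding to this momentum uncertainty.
(a) Δp_min = 6.430 × 10^-26 kg·m/s
(b) Δv_min = 70.590 km/s
(c) λ_dB = 10.304 nm

Step-by-step:

(a) From the uncertainty principle:
Δp_min = ℏ/(2Δx) = (1.055e-34 J·s)/(2 × 8.200e-10 m) = 6.430e-26 kg·m/s

(b) The velocity uncertainty:
Δv = Δp/m = (6.430e-26 kg·m/s)/(9.109e-31 kg) = 7.059e+04 m/s = 70.590 km/s

(c) The de Broglie wavelength for this momentum:
λ = h/p = (6.626e-34 J·s)/(6.430e-26 kg·m/s) = 1.030e-08 m = 10.304 nm

Note: The de Broglie wavelength is comparable to the localization size, as expected from wave-particle duality.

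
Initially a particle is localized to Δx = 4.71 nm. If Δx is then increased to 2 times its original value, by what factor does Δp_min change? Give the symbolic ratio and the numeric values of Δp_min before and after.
Original Δp_min = 1.120 × 10^-26 kg·m/s; new Δp'_min = 5.598 × 10^-27 kg·m/s; ratio Δp'_min/Δp_min = 1/2.

From the uncertainty principle ΔxΔp ≥ ℏ/2, the minimum momentum uncertainty is Δp_min = ℏ/(2Δx).

Original (Δx = 4.71 nm = 4.710e-09 m):
Δp_min = (1.055e-34 J·s)/(2 × 4.710e-09 m) = 1.120e-26 kg·m/s

When Δx → 2Δx:
Δp'_min = ℏ/(2 × 2Δx) = (1/2) × ℏ/(2Δx) = (1/2) × Δp_min
Δp'_min = 1/2 × 1.120e-26 kg·m/s = 5.598e-27 kg·m/s

Since Δp_min ∝ 1/Δx, when Δx is increased to 2 times its original value, Δp_min decreases to 1/2 of its original value.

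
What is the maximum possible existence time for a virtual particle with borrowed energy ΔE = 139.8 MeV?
2.354 ys

Using the energy-time uncertainty principle:
ΔEΔt ≥ ℏ/2

For a virtual particle borrowing energy ΔE, the maximum lifetime is:
Δt_max = ℏ/(2ΔE)

Converting energy:
ΔE = 139.8 MeV = 2.240e-11 J

Δt_max = (1.055e-34 J·s) / (2 × 2.240e-11 J)
Δt_max = 2.354e-24 s = 2.354 ys

Virtual particles with higher borrowed energy exist for shorter times.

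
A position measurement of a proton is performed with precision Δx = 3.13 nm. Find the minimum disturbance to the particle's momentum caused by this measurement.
1.685 × 10^-26 kg·m/s

The uncertainty principle implies that measuring position disturbs momentum:
ΔxΔp ≥ ℏ/2

When we measure position with precision Δx, we necessarily introduce a momentum uncertainty:
Δp ≥ ℏ/(2Δx)
Δp_min = (1.055e-34 J·s) / (2 × 3.130e-09 m)
Δp_min = 1.685e-26 kg·m/s

The more precisely we measure position, the greater the momentum disturbance.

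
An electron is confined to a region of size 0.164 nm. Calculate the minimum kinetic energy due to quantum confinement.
354.140 meV

Using the uncertainty principle:

1. Position uncertainty: Δx ≈ 1.640e-10 m
2. Minimum momentum uncertainty: Δp = ℏ/(2Δx) = 3.215e-25 kg·m/s
3. Minimum kinetic energy:
   KE = (Δp)²/(2m) = (3.215e-25)²/(2 × 9.109e-31 kg)
   KE = 5.674e-20 J = 354.140 meV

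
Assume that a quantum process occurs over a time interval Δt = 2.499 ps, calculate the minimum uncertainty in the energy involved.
131.695 μeV

Using the energy-time uncertainty principle:
ΔEΔt ≥ ℏ/2

The minimum uncertainty in energy is:
ΔE_min = ℏ/(2Δt)
ΔE_min = (1.055e-34 J·s) / (2 × 2.499e-12 s)
ΔE_min = 2.110e-23 J = 131.695 μeV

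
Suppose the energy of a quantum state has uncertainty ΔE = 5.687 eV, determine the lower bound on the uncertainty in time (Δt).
57.870 as

Using the energy-time uncertainty principle:
ΔEΔt ≥ ℏ/2

The minimum uncertainty in time is:
Δt_min = ℏ/(2ΔE)
Δt_min = (1.055e-34 J·s) / (2 × 9.112e-19 J)
Δt_min = 5.787e-17 s = 57.870 as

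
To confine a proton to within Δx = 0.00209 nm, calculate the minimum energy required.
1.188 eV

Localizing a particle requires giving it sufficient momentum uncertainty:

1. From uncertainty principle: Δp ≥ ℏ/(2Δx)
   Δp_min = (1.055e-34 J·s) / (2 × 2.090e-12 m)
   Δp_min = 2.523e-23 kg·m/s

2. This momentum uncertainty corresponds to kinetic energy:
   KE ≈ (Δp)²/(2m) = (2.523e-23)²/(2 × 1.673e-27 kg)
   KE = 1.903e-19 J = 1.188 eV

Tighter localization requires more energy.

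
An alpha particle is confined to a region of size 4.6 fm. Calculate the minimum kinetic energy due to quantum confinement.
61.711 keV

Using the uncertainty principle:

1. Position uncertainty: Δx ≈ 4.600e-15 m
2. Minimum momentum uncertainty: Δp = ℏ/(2Δx) = 1.146e-20 kg·m/s
3. Minimum kinetic energy:
   KE = (Δp)²/(2m) = (1.146e-20)²/(2 × 6.645e-27 kg)
   KE = 9.887e-15 J = 61.711 keV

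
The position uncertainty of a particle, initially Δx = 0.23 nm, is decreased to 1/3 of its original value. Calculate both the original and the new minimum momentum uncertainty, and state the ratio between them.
Original Δp_min = 2.293 × 10^-25 kg·m/s; new Δp'_min = 6.878 × 10^-25 kg·m/s; ratio Δp'_min/Δp_min = 3.

From the uncertainty principle ΔxΔp ≥ ℏ/2, the minimum momentum uncertainty is Δp_min = ℏ/(2Δx).

Original (Δx = 0.23 nm = 2.300e-10 m):
Δp_min = (1.055e-34 J·s)/(2 × 2.300e-10 m) = 2.293e-25 kg·m/s

When Δx → (1/3)Δx:
Δp'_min = ℏ/(2 × (1/3)Δx) = 3 × ℏ/(2Δx) = 3 × Δp_min
Δp'_min = 3 × 2.293e-25 kg·m/s = 6.878e-25 kg·m/s

Since Δp_min ∝ 1/Δx, when Δx is decreased to 1/3 of its original value, Δp_min increases to 3 times its original value.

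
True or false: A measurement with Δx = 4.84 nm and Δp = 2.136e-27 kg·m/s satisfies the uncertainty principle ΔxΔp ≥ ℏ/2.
No, it violates the uncertainty principle (impossible measurement).

Calculate the product ΔxΔp:
ΔxΔp = (4.840e-09 m) × (2.136e-27 kg·m/s)
ΔxΔp = 1.034e-35 J·s

Compare to the minimum allowed value ℏ/2:
ℏ/2 = 5.273e-35 J·s

Since ΔxΔp = 1.034e-35 J·s < 5.273e-35 J·s = ℏ/2,
the measurement violates the uncertainty principle.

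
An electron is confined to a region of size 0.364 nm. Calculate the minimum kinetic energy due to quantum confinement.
71.889 meV

Using the uncertainty principle:

1. Position uncertainty: Δx ≈ 3.640e-10 m
2. Minimum momentum uncertainty: Δp = ℏ/(2Δx) = 1.449e-25 kg·m/s
3. Minimum kinetic energy:
   KE = (Δp)²/(2m) = (1.449e-25)²/(2 × 9.109e-31 kg)
   KE = 1.152e-20 J = 71.889 meV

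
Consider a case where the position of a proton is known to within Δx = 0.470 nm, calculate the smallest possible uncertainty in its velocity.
67.073 m/s

Using the Heisenberg uncertainty principle and Δp = mΔv:
ΔxΔp ≥ ℏ/2
Δx(mΔv) ≥ ℏ/2

The minimum uncertainty in velocity is:
Δv_min = ℏ/(2mΔx)
Δv_min = (1.055e-34 J·s) / (2 × 1.673e-27 kg × 4.700e-10 m)
Δv_min = 6.707e+01 m/s = 67.073 m/s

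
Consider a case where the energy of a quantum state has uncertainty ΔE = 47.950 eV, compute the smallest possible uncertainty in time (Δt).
6.864 as

Using the energy-time uncertainty principle:
ΔEΔt ≥ ℏ/2

The minimum uncertainty in time is:
Δt_min = ℏ/(2ΔE)
Δt_min = (1.055e-34 J·s) / (2 × 7.682e-18 J)
Δt_min = 6.864e-18 s = 6.864 as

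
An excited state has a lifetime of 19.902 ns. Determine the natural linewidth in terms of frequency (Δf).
3.998 MHz

Using the energy-time uncertainty principle and E = hf:
ΔEΔt ≥ ℏ/2
hΔf·Δt ≥ ℏ/2

The minimum frequency uncertainty is:
Δf = ℏ/(2hτ) = 1/(4πτ)
Δf = 1/(4π × 1.990e-08 s)
Δf = 3.998e+06 Hz = 3.998 MHz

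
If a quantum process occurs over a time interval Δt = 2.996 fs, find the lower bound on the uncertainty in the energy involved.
109.848 meV

Using the energy-time uncertainty principle:
ΔEΔt ≥ ℏ/2

The minimum uncertainty in energy is:
ΔE_min = ℏ/(2Δt)
ΔE_min = (1.055e-34 J·s) / (2 × 2.996e-15 s)
ΔE_min = 1.760e-20 J = 109.848 meV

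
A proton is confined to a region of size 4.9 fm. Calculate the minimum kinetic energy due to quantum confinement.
216.054 keV

Using the uncertainty principle:

1. Position uncertainty: Δx ≈ 4.900e-15 m
2. Minimum momentum uncertainty: Δp = ℏ/(2Δx) = 1.076e-20 kg·m/s
3. Minimum kinetic energy:
   KE = (Δp)²/(2m) = (1.076e-20)²/(2 × 1.673e-27 kg)
   KE = 3.462e-14 J = 216.054 keV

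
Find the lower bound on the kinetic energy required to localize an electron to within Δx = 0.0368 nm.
7.033 eV

Localizing a particle requires giving it sufficient momentum uncertainty:

1. From uncertainty principle: Δp ≥ ℏ/(2Δx)
   Δp_min = (1.055e-34 J·s) / (2 × 3.680e-11 m)
   Δp_min = 1.433e-24 kg·m/s

2. This momentum uncertainty corresponds to kinetic energy:
   KE ≈ (Δp)²/(2m) = (1.433e-24)²/(2 × 9.109e-31 kg)
   KE = 1.127e-18 J = 7.033 eV

Tighter localization requires more energy.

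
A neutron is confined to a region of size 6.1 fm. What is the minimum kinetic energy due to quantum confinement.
139.218 keV

Using the uncertainty principle:

1. Position uncertainty: Δx ≈ 6.100e-15 m
2. Minimum momentum uncertainty: Δp = ℏ/(2Δx) = 8.644e-21 kg·m/s
3. Minimum kinetic energy:
   KE = (Δp)²/(2m) = (8.644e-21)²/(2 × 1.675e-27 kg)
   KE = 2.231e-14 J = 139.218 keV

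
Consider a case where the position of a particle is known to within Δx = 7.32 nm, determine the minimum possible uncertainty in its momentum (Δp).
7.203 × 10^-27 kg·m/s

Using the Heisenberg uncertainty principle:
ΔxΔp ≥ ℏ/2

The minimum uncertainty in momentum is:
Δp_min = ℏ/(2Δx)
Δp_min = (1.055e-34 J·s) / (2 × 7.320e-09 m)
Δp_min = 7.203e-27 kg·m/s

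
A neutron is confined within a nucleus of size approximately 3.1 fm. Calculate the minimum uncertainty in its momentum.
1.701 × 10^-20 kg·m/s

Using the Heisenberg uncertainty principle:
ΔxΔp ≥ ℏ/2

With Δx ≈ L = 3.100e-15 m (the confinement size):
Δp_min = ℏ/(2Δx)
Δp_min = (1.055e-34 J·s) / (2 × 3.100e-15 m)
Δp_min = 1.701e-20 kg·m/s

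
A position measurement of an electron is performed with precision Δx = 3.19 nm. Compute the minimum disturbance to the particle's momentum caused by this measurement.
1.653 × 10^-26 kg·m/s

The uncertainty principle implies that measuring position disturbs momentum:
ΔxΔp ≥ ℏ/2

When we measure position with precision Δx, we necessarily introduce a momentum uncertainty:
Δp ≥ ℏ/(2Δx)
Δp_min = (1.055e-34 J·s) / (2 × 3.190e-09 m)
Δp_min = 1.653e-26 kg·m/s

The more precisely we measure position, the greater the momentum disturbance.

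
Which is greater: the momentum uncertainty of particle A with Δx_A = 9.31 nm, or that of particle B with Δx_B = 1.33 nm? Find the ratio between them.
Particle B has the larger minimum momentum uncertainty, by a factor of 7.00.

For each particle, the minimum momentum uncertainty is Δp_min = ℏ/(2Δx):

Particle A: Δp_A = ℏ/(2×9.310e-09 m) = 5.664e-27 kg·m/s
Particle B: Δp_B = ℏ/(2×1.330e-09 m) = 3.965e-26 kg·m/s

Ratio: Δp_B/Δp_A = 7.00

Since Δp_min ∝ 1/Δx, the particle with smaller position uncertainty (B) has larger momentum uncertainty.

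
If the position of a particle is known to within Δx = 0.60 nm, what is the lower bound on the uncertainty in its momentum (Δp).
8.788 × 10^-26 kg·m/s

Using the Heisenberg uncertainty principle:
ΔxΔp ≥ ℏ/2

The minimum uncertainty in momentum is:
Δp_min = ℏ/(2Δx)
Δp_min = (1.055e-34 J·s) / (2 × 6.000e-10 m)
Δp_min = 8.788e-26 kg·m/s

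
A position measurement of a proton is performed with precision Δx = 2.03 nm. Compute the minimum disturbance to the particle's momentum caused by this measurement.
2.597 × 10^-26 kg·m/s

The uncertainty principle implies that measuring position disturbs momentum:
ΔxΔp ≥ ℏ/2

When we measure position with precision Δx, we necessarily introduce a momentum uncertainty:
Δp ≥ ℏ/(2Δx)
Δp_min = (1.055e-34 J·s) / (2 × 2.030e-09 m)
Δp_min = 2.597e-26 kg·m/s

The more precisely we measure position, the greater the momentum disturbance.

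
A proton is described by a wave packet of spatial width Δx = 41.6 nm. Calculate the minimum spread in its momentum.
1.268 × 10^-27 kg·m/s

For a wave packet, the spatial width Δx and momentum spread Δp are related by the uncertainty principle:
ΔxΔp ≥ ℏ/2

The minimum momentum spread is:
Δp_min = ℏ/(2Δx)
Δp_min = (1.055e-34 J·s) / (2 × 4.160e-08 m)
Δp_min = 1.268e-27 kg·m/s

A wave packet cannot have both a well-defined position and well-defined momentum.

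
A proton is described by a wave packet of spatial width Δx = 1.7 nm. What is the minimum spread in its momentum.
3.102 × 10^-26 kg·m/s

For a wave packet, the spatial width Δx and momentum spread Δp are related by the uncertainty principle:
ΔxΔp ≥ ℏ/2

The minimum momentum spread is:
Δp_min = ℏ/(2Δx)
Δp_min = (1.055e-34 J·s) / (2 × 1.700e-09 m)
Δp_min = 3.102e-26 kg·m/s

A wave packet cannot have both a well-defined position and well-defined momentum.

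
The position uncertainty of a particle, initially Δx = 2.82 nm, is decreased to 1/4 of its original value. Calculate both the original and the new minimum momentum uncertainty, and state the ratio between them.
Original Δp_min = 1.870 × 10^-26 kg·m/s; new Δp'_min = 7.479 × 10^-26 kg·m/s; ratio Δp'_min/Δp_min = 4.

From the uncertainty principle ΔxΔp ≥ ℏ/2, the minimum momentum uncertainty is Δp_min = ℏ/(2Δx).

Original (Δx = 2.82 nm = 2.820e-09 m):
Δp_min = (1.055e-34 J·s)/(2 × 2.820e-09 m) = 1.870e-26 kg·m/s

When Δx → (1/4)Δx:
Δp'_min = ℏ/(2 × (1/4)Δx) = 4 × ℏ/(2Δx) = 4 × Δp_min
Δp'_min = 4 × 1.870e-26 kg·m/s = 7.479e-26 kg·m/s

Since Δp_min ∝ 1/Δx, when Δx is decreased to 1/4 of its original value, Δp_min increases to 4 times its original value.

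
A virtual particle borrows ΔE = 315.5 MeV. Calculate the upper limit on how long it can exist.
1.043 ys

Using the energy-time uncertainty principle:
ΔEΔt ≥ ℏ/2

For a virtual particle borrowing energy ΔE, the maximum lifetime is:
Δt_max = ℏ/(2ΔE)

Converting energy:
ΔE = 315.5 MeV = 5.055e-11 J

Δt_max = (1.055e-34 J·s) / (2 × 5.055e-11 J)
Δt_max = 1.043e-24 s = 1.043 ys

Virtual particles with higher borrowed energy exist for shorter times.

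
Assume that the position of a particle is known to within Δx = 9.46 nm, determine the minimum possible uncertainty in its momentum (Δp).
5.574 × 10^-27 kg·m/s

Using the Heisenberg uncertainty principle:
ΔxΔp ≥ ℏ/2

The minimum uncertainty in momentum is:
Δp_min = ℏ/(2Δx)
Δp_min = (1.055e-34 J·s) / (2 × 9.460e-09 m)
Δp_min = 5.574e-27 kg·m/s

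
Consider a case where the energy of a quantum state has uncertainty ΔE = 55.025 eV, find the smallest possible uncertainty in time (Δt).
5.981 as

Using the energy-time uncertainty principle:
ΔEΔt ≥ ℏ/2

The minimum uncertainty in time is:
Δt_min = ℏ/(2ΔE)
Δt_min = (1.055e-34 J·s) / (2 × 8.816e-18 J)
Δt_min = 5.981e-18 s = 5.981 as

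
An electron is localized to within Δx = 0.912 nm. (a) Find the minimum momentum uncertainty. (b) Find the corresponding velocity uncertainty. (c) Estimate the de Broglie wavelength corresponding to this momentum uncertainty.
(a) Δp_min = 5.782 × 10^-26 kg·m/s
(b) Δv_min = 63.469 km/s
(c) λ_dB = 11.461 nm

Step-by-step:

(a) From the uncertainty principle:
Δp_min = ℏ/(2Δx) = (1.055e-34 J·s)/(2 × 9.120e-10 m) = 5.782e-26 kg·m/s

(b) The velocity uncertainty:
Δv = Δp/m = (5.782e-26 kg·m/s)/(9.109e-31 kg) = 6.347e+04 m/s = 63.469 km/s

(c) The de Broglie wavelength for this momentum:
λ = h/p = (6.626e-34 J·s)/(5.782e-26 kg·m/s) = 1.146e-08 m = 11.461 nm

Note: The de Broglie wavelength is comparable to the localization size, as expected from wave-particle duality.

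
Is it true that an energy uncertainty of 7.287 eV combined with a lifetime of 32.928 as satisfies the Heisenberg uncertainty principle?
No, it violates the uncertainty relation.

Calculate the product ΔEΔt:
ΔE = 7.287 eV = 1.168e-18 J
ΔEΔt = (1.168e-18 J) × (3.293e-17 s)
ΔEΔt = 3.844e-35 J·s

Compare to the minimum allowed value ℏ/2:
ℏ/2 = 5.273e-35 J·s

Since ΔEΔt = 3.844e-35 J·s < 5.273e-35 J·s = ℏ/2,
this violates the uncertainty relation.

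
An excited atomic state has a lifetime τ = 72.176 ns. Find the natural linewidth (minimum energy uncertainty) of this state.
4.560 neV

Using the energy-time uncertainty principle:
ΔEΔt ≥ ℏ/2

The lifetime τ represents the time uncertainty Δt.
The natural linewidth (minimum energy uncertainty) is:

ΔE = ℏ/(2τ)
ΔE = (1.055e-34 J·s) / (2 × 7.218e-08 s)
ΔE = 7.306e-28 J = 4.560 neV

This natural linewidth limits the precision of spectroscopic measurements.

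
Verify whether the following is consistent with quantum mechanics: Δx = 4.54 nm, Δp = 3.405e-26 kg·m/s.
Yes, it satisfies the uncertainty principle.

Calculate the product ΔxΔp:
ΔxΔp = (4.540e-09 m) × (3.405e-26 kg·m/s)
ΔxΔp = 1.546e-34 J·s

Compare to the minimum allowed value ℏ/2:
ℏ/2 = 5.273e-35 J·s

Since ΔxΔp = 1.546e-34 J·s ≥ 5.273e-35 J·s = ℏ/2,
the measurement satisfies the uncertainty principle.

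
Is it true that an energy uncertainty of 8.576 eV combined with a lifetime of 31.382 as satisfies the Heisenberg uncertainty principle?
No, it violates the uncertainty relation.

Calculate the product ΔEΔt:
ΔE = 8.576 eV = 1.374e-18 J
ΔEΔt = (1.374e-18 J) × (3.138e-17 s)
ΔEΔt = 4.312e-35 J·s

Compare to the minimum allowed value ℏ/2:
ℏ/2 = 5.273e-35 J·s

Since ΔEΔt = 4.312e-35 J·s < 5.273e-35 J·s = ℏ/2,
this violates the uncertainty relation.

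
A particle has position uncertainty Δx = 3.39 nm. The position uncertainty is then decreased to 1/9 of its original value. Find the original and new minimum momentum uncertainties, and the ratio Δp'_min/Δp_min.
Original Δp_min = 1.555 × 10^-26 kg·m/s; new Δp'_min = 1.400 × 10^-25 kg·m/s; ratio Δp'_min/Δp_min = 9.

From the uncertainty principle ΔxΔp ≥ ℏ/2, the minimum momentum uncertainty is Δp_min = ℏ/(2Δx).

Original (Δx = 3.39 nm = 3.390e-09 m):
Δp_min = (1.055e-34 J·s)/(2 × 3.390e-09 m) = 1.555e-26 kg·m/s

When Δx → (1/9)Δx:
Δp'_min = ℏ/(2 × (1/9)Δx) = 9 × ℏ/(2Δx) = 9 × Δp_min
Δp'_min = 9 × 1.555e-26 kg·m/s = 1.400e-25 kg·m/s

Since Δp_min ∝ 1/Δx, when Δx is decreased to 1/9 of its original value, Δp_min increases to 9 times its original value.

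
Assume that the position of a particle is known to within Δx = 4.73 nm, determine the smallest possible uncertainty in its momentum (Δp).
1.115 × 10^-26 kg·m/s

Using the Heisenberg uncertainty principle:
ΔxΔp ≥ ℏ/2

The minimum uncertainty in momentum is:
Δp_min = ℏ/(2Δx)
Δp_min = (1.055e-34 J·s) / (2 × 4.730e-09 m)
Δp_min = 1.115e-26 kg·m/s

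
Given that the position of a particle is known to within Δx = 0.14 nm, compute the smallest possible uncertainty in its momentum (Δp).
3.766 × 10^-25 kg·m/s

Using the Heisenberg uncertainty principle:
ΔxΔp ≥ ℏ/2

The minimum uncertainty in momentum is:
Δp_min = ℏ/(2Δx)
Δp_min = (1.055e-34 J·s) / (2 × 1.400e-10 m)
Δp_min = 3.766e-25 kg·m/s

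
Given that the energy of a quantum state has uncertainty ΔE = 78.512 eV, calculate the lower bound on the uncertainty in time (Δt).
4.192 as

Using the energy-time uncertainty principle:
ΔEΔt ≥ ℏ/2

The minimum uncertainty in time is:
Δt_min = ℏ/(2ΔE)
Δt_min = (1.055e-34 J·s) / (2 × 1.258e-17 J)
Δt_min = 4.192e-18 s = 4.192 as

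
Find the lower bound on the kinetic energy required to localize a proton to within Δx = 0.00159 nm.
2.052 eV

Localizing a particle requires giving it sufficient momentum uncertainty:

1. From uncertainty principle: Δp ≥ ℏ/(2Δx)
   Δp_min = (1.055e-34 J·s) / (2 × 1.590e-12 m)
   Δp_min = 3.316e-23 kg·m/s

2. This momentum uncertainty corresponds to kinetic energy:
   KE ≈ (Δp)²/(2m) = (3.316e-23)²/(2 × 1.673e-27 kg)
   KE = 3.288e-19 J = 2.052 eV

Tighter localization requires more energy.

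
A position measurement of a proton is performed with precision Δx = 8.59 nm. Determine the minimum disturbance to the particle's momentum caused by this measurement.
6.138 × 10^-27 kg·m/s

The uncertainty principle implies that measuring position disturbs momentum:
ΔxΔp ≥ ℏ/2

When we measure position with precision Δx, we necessarily introduce a momentum uncertainty:
Δp ≥ ℏ/(2Δx)
Δp_min = (1.055e-34 J·s) / (2 × 8.590e-09 m)
Δp_min = 6.138e-27 kg·m/s

The more precisely we measure position, the greater the momentum disturbance.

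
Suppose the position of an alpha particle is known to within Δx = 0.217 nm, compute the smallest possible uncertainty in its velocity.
36.569 m/s

Using the Heisenberg uncertainty principle and Δp = mΔv:
ΔxΔp ≥ ℏ/2
Δx(mΔv) ≥ ℏ/2

The minimum uncertainty in velocity is:
Δv_min = ℏ/(2mΔx)
Δv_min = (1.055e-34 J·s) / (2 × 6.645e-27 kg × 2.170e-10 m)
Δv_min = 3.657e+01 m/s = 36.569 m/s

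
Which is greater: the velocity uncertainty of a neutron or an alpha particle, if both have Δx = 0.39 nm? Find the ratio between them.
The neutron has the larger minimum velocity uncertainty, by a ratio of 4.0.

For both particles, Δp_min = ℏ/(2Δx) = 1.352e-25 kg·m/s (same for both).

The velocity uncertainty is Δv = Δp/m:
- neutron: Δv = 1.352e-25 / 1.675e-27 = 8.072e+01 m/s = 80.721 m/s
- alpha particle: Δv = 1.352e-25 / 6.645e-27 = 2.035e+01 m/s = 20.347 m/s

Ratio: 8.072e+01 / 2.035e+01 = 4.0

The lighter particle has larger velocity uncertainty because Δv ∝ 1/m.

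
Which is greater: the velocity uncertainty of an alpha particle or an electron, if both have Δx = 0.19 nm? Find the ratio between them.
The electron has the larger minimum velocity uncertainty, by a ratio of 7294.3.

For both particles, Δp_min = ℏ/(2Δx) = 2.775e-25 kg·m/s (same for both).

The velocity uncertainty is Δv = Δp/m:
- alpha particle: Δv = 2.775e-25 / 6.645e-27 = 4.177e+01 m/s = 41.766 m/s
- electron: Δv = 2.775e-25 / 9.109e-31 = 3.047e+05 m/s = 304.652 km/s

Ratio: 3.047e+05 / 4.177e+01 = 7294.3

The lighter particle has larger velocity uncertainty because Δv ∝ 1/m.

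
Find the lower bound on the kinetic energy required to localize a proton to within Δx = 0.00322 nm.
500.314 meV

Localizing a particle requires giving it sufficient momentum uncertainty:

1. From uncertainty principle: Δp ≥ ℏ/(2Δx)
   Δp_min = (1.055e-34 J·s) / (2 × 3.220e-12 m)
   Δp_min = 1.638e-23 kg·m/s

2. This momentum uncertainty corresponds to kinetic energy:
   KE ≈ (Δp)²/(2m) = (1.638e-23)²/(2 × 1.673e-27 kg)
   KE = 8.016e-20 J = 500.314 meV

Tighter localization requires more energy.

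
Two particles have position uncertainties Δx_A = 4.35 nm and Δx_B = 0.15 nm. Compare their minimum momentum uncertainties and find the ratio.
Particle B has the larger minimum momentum uncertainty, by a factor of 29.00.

For each particle, the minimum momentum uncertainty is Δp_min = ℏ/(2Δx):

Particle A: Δp_A = ℏ/(2×4.350e-09 m) = 1.212e-26 kg·m/s
Particle B: Δp_B = ℏ/(2×1.500e-10 m) = 3.515e-25 kg·m/s

Ratio: Δp_B/Δp_A = 29.00

Since Δp_min ∝ 1/Δx, the particle with smaller position uncertainty (B) has larger momentum uncertainty.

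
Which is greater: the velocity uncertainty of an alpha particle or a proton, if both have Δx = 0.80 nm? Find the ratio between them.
The proton has the larger minimum velocity uncertainty, by a ratio of 4.0.

For both particles, Δp_min = ℏ/(2Δx) = 6.591e-26 kg·m/s (same for both).

The velocity uncertainty is Δv = Δp/m:
- alpha particle: Δv = 6.591e-26 / 6.645e-27 = 9.919e+00 m/s = 9.919 m/s
- proton: Δv = 6.591e-26 / 1.673e-27 = 3.941e+01 m/s = 39.406 m/s

Ratio: 3.941e+01 / 9.919e+00 = 4.0

The lighter particle has larger velocity uncertainty because Δv ∝ 1/m.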